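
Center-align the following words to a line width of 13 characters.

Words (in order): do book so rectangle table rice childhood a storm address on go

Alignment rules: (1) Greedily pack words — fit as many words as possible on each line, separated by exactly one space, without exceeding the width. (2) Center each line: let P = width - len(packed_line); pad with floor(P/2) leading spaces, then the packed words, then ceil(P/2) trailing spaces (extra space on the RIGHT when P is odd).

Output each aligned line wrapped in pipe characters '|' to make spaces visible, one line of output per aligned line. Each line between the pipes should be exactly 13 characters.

Answer: | do book so  |
|  rectangle  |
| table rice  |
| childhood a |
|storm address|
|    on go    |

Derivation:
Line 1: ['do', 'book', 'so'] (min_width=10, slack=3)
Line 2: ['rectangle'] (min_width=9, slack=4)
Line 3: ['table', 'rice'] (min_width=10, slack=3)
Line 4: ['childhood', 'a'] (min_width=11, slack=2)
Line 5: ['storm', 'address'] (min_width=13, slack=0)
Line 6: ['on', 'go'] (min_width=5, slack=8)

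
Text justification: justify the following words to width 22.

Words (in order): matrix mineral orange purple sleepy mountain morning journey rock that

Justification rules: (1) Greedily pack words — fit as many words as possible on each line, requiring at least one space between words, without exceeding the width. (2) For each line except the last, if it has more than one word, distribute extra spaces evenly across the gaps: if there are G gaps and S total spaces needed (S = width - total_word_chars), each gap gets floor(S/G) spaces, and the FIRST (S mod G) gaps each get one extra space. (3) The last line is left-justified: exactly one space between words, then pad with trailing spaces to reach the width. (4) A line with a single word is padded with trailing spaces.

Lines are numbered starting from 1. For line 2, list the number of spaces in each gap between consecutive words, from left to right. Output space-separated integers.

Line 1: ['matrix', 'mineral', 'orange'] (min_width=21, slack=1)
Line 2: ['purple', 'sleepy', 'mountain'] (min_width=22, slack=0)
Line 3: ['morning', 'journey', 'rock'] (min_width=20, slack=2)
Line 4: ['that'] (min_width=4, slack=18)

Answer: 1 1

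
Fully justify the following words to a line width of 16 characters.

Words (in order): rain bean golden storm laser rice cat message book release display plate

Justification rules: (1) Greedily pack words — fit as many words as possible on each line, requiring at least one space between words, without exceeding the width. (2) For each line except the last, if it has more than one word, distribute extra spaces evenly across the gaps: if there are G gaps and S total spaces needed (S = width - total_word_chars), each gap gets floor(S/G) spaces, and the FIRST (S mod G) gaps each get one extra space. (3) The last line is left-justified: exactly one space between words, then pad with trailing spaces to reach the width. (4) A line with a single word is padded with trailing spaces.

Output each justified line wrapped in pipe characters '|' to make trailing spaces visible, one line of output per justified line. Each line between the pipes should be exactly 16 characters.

Line 1: ['rain', 'bean', 'golden'] (min_width=16, slack=0)
Line 2: ['storm', 'laser', 'rice'] (min_width=16, slack=0)
Line 3: ['cat', 'message', 'book'] (min_width=16, slack=0)
Line 4: ['release', 'display'] (min_width=15, slack=1)
Line 5: ['plate'] (min_width=5, slack=11)

Answer: |rain bean golden|
|storm laser rice|
|cat message book|
|release  display|
|plate           |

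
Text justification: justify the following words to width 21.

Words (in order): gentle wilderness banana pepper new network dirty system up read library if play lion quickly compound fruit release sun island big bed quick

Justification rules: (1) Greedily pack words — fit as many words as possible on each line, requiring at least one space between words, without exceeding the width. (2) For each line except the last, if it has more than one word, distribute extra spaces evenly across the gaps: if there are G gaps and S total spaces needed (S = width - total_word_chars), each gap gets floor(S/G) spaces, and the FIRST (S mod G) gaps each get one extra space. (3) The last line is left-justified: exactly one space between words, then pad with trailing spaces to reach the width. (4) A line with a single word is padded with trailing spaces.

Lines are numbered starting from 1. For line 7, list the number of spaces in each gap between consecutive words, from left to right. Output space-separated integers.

Line 1: ['gentle', 'wilderness'] (min_width=17, slack=4)
Line 2: ['banana', 'pepper', 'new'] (min_width=17, slack=4)
Line 3: ['network', 'dirty', 'system'] (min_width=20, slack=1)
Line 4: ['up', 'read', 'library', 'if'] (min_width=18, slack=3)
Line 5: ['play', 'lion', 'quickly'] (min_width=17, slack=4)
Line 6: ['compound', 'fruit'] (min_width=14, slack=7)
Line 7: ['release', 'sun', 'island'] (min_width=18, slack=3)
Line 8: ['big', 'bed', 'quick'] (min_width=13, slack=8)

Answer: 3 2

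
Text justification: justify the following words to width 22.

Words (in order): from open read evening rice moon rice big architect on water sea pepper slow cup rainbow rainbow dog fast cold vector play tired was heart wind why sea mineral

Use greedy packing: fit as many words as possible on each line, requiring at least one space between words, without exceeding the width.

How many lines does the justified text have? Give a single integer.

Line 1: ['from', 'open', 'read', 'evening'] (min_width=22, slack=0)
Line 2: ['rice', 'moon', 'rice', 'big'] (min_width=18, slack=4)
Line 3: ['architect', 'on', 'water', 'sea'] (min_width=22, slack=0)
Line 4: ['pepper', 'slow', 'cup'] (min_width=15, slack=7)
Line 5: ['rainbow', 'rainbow', 'dog'] (min_width=19, slack=3)
Line 6: ['fast', 'cold', 'vector', 'play'] (min_width=21, slack=1)
Line 7: ['tired', 'was', 'heart', 'wind'] (min_width=20, slack=2)
Line 8: ['why', 'sea', 'mineral'] (min_width=15, slack=7)
Total lines: 8

Answer: 8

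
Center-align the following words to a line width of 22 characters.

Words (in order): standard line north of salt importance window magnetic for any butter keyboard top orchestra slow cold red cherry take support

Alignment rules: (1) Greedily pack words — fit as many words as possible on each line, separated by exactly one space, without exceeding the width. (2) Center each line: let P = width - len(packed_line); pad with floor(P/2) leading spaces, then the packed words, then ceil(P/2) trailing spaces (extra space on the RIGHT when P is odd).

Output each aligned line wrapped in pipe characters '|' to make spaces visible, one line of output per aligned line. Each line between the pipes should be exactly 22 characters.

Line 1: ['standard', 'line', 'north', 'of'] (min_width=22, slack=0)
Line 2: ['salt', 'importance', 'window'] (min_width=22, slack=0)
Line 3: ['magnetic', 'for', 'any'] (min_width=16, slack=6)
Line 4: ['butter', 'keyboard', 'top'] (min_width=19, slack=3)
Line 5: ['orchestra', 'slow', 'cold'] (min_width=19, slack=3)
Line 6: ['red', 'cherry', 'take'] (min_width=15, slack=7)
Line 7: ['support'] (min_width=7, slack=15)

Answer: |standard line north of|
|salt importance window|
|   magnetic for any   |
| butter keyboard top  |
| orchestra slow cold  |
|   red cherry take    |
|       support        |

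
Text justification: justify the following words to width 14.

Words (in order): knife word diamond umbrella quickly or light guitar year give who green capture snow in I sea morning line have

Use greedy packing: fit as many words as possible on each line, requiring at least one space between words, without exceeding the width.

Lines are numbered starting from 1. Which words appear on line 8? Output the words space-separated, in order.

Answer: snow in I sea

Derivation:
Line 1: ['knife', 'word'] (min_width=10, slack=4)
Line 2: ['diamond'] (min_width=7, slack=7)
Line 3: ['umbrella'] (min_width=8, slack=6)
Line 4: ['quickly', 'or'] (min_width=10, slack=4)
Line 5: ['light', 'guitar'] (min_width=12, slack=2)
Line 6: ['year', 'give', 'who'] (min_width=13, slack=1)
Line 7: ['green', 'capture'] (min_width=13, slack=1)
Line 8: ['snow', 'in', 'I', 'sea'] (min_width=13, slack=1)
Line 9: ['morning', 'line'] (min_width=12, slack=2)
Line 10: ['have'] (min_width=4, slack=10)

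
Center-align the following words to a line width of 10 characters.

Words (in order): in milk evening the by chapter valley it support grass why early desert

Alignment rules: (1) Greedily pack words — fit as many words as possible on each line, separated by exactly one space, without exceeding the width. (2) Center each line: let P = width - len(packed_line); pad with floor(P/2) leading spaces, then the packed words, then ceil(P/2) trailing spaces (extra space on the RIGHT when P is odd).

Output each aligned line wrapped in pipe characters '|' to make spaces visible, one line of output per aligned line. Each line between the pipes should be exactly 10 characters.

Line 1: ['in', 'milk'] (min_width=7, slack=3)
Line 2: ['evening'] (min_width=7, slack=3)
Line 3: ['the', 'by'] (min_width=6, slack=4)
Line 4: ['chapter'] (min_width=7, slack=3)
Line 5: ['valley', 'it'] (min_width=9, slack=1)
Line 6: ['support'] (min_width=7, slack=3)
Line 7: ['grass', 'why'] (min_width=9, slack=1)
Line 8: ['early'] (min_width=5, slack=5)
Line 9: ['desert'] (min_width=6, slack=4)

Answer: | in milk  |
| evening  |
|  the by  |
| chapter  |
|valley it |
| support  |
|grass why |
|  early   |
|  desert  |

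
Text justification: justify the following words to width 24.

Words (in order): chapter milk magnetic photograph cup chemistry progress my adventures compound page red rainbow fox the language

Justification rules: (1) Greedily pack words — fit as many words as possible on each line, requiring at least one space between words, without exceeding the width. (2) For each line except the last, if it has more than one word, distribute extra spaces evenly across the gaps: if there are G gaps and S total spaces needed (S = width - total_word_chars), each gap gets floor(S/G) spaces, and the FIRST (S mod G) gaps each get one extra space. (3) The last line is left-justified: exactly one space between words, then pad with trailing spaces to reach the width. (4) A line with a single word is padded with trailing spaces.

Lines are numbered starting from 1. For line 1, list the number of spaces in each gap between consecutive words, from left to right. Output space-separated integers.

Answer: 3 2

Derivation:
Line 1: ['chapter', 'milk', 'magnetic'] (min_width=21, slack=3)
Line 2: ['photograph', 'cup', 'chemistry'] (min_width=24, slack=0)
Line 3: ['progress', 'my', 'adventures'] (min_width=22, slack=2)
Line 4: ['compound', 'page', 'red'] (min_width=17, slack=7)
Line 5: ['rainbow', 'fox', 'the', 'language'] (min_width=24, slack=0)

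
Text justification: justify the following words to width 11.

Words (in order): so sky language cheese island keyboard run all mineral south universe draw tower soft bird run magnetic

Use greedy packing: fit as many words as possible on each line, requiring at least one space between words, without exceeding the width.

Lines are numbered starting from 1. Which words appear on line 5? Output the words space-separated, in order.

Answer: keyboard

Derivation:
Line 1: ['so', 'sky'] (min_width=6, slack=5)
Line 2: ['language'] (min_width=8, slack=3)
Line 3: ['cheese'] (min_width=6, slack=5)
Line 4: ['island'] (min_width=6, slack=5)
Line 5: ['keyboard'] (min_width=8, slack=3)
Line 6: ['run', 'all'] (min_width=7, slack=4)
Line 7: ['mineral'] (min_width=7, slack=4)
Line 8: ['south'] (min_width=5, slack=6)
Line 9: ['universe'] (min_width=8, slack=3)
Line 10: ['draw', 'tower'] (min_width=10, slack=1)
Line 11: ['soft', 'bird'] (min_width=9, slack=2)
Line 12: ['run'] (min_width=3, slack=8)
Line 13: ['magnetic'] (min_width=8, slack=3)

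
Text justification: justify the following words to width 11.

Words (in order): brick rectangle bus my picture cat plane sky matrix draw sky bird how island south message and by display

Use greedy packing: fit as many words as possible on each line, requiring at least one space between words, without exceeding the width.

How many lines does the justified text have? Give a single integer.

Answer: 11

Derivation:
Line 1: ['brick'] (min_width=5, slack=6)
Line 2: ['rectangle'] (min_width=9, slack=2)
Line 3: ['bus', 'my'] (min_width=6, slack=5)
Line 4: ['picture', 'cat'] (min_width=11, slack=0)
Line 5: ['plane', 'sky'] (min_width=9, slack=2)
Line 6: ['matrix', 'draw'] (min_width=11, slack=0)
Line 7: ['sky', 'bird'] (min_width=8, slack=3)
Line 8: ['how', 'island'] (min_width=10, slack=1)
Line 9: ['south'] (min_width=5, slack=6)
Line 10: ['message', 'and'] (min_width=11, slack=0)
Line 11: ['by', 'display'] (min_width=10, slack=1)
Total lines: 11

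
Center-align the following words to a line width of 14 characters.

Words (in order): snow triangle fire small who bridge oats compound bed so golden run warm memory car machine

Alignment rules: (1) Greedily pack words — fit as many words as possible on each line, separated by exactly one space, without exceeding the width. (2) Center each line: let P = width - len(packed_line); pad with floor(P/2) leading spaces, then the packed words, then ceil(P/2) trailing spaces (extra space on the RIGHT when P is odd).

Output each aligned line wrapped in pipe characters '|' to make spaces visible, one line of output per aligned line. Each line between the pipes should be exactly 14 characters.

Line 1: ['snow', 'triangle'] (min_width=13, slack=1)
Line 2: ['fire', 'small', 'who'] (min_width=14, slack=0)
Line 3: ['bridge', 'oats'] (min_width=11, slack=3)
Line 4: ['compound', 'bed'] (min_width=12, slack=2)
Line 5: ['so', 'golden', 'run'] (min_width=13, slack=1)
Line 6: ['warm', 'memory'] (min_width=11, slack=3)
Line 7: ['car', 'machine'] (min_width=11, slack=3)

Answer: |snow triangle |
|fire small who|
| bridge oats  |
| compound bed |
|so golden run |
| warm memory  |
| car machine  |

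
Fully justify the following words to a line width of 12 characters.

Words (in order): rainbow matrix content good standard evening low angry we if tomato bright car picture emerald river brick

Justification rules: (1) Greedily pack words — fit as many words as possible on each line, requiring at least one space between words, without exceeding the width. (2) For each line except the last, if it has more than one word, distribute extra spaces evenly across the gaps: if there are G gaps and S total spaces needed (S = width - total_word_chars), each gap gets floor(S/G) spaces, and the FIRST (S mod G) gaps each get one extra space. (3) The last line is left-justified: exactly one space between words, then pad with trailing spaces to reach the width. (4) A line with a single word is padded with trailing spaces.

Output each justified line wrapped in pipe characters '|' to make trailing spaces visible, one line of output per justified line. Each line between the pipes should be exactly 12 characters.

Line 1: ['rainbow'] (min_width=7, slack=5)
Line 2: ['matrix'] (min_width=6, slack=6)
Line 3: ['content', 'good'] (min_width=12, slack=0)
Line 4: ['standard'] (min_width=8, slack=4)
Line 5: ['evening', 'low'] (min_width=11, slack=1)
Line 6: ['angry', 'we', 'if'] (min_width=11, slack=1)
Line 7: ['tomato'] (min_width=6, slack=6)
Line 8: ['bright', 'car'] (min_width=10, slack=2)
Line 9: ['picture'] (min_width=7, slack=5)
Line 10: ['emerald'] (min_width=7, slack=5)
Line 11: ['river', 'brick'] (min_width=11, slack=1)

Answer: |rainbow     |
|matrix      |
|content good|
|standard    |
|evening  low|
|angry  we if|
|tomato      |
|bright   car|
|picture     |
|emerald     |
|river brick |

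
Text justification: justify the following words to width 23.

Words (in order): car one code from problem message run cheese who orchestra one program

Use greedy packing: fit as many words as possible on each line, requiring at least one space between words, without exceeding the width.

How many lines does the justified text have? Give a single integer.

Answer: 4

Derivation:
Line 1: ['car', 'one', 'code', 'from'] (min_width=17, slack=6)
Line 2: ['problem', 'message', 'run'] (min_width=19, slack=4)
Line 3: ['cheese', 'who', 'orchestra'] (min_width=20, slack=3)
Line 4: ['one', 'program'] (min_width=11, slack=12)
Total lines: 4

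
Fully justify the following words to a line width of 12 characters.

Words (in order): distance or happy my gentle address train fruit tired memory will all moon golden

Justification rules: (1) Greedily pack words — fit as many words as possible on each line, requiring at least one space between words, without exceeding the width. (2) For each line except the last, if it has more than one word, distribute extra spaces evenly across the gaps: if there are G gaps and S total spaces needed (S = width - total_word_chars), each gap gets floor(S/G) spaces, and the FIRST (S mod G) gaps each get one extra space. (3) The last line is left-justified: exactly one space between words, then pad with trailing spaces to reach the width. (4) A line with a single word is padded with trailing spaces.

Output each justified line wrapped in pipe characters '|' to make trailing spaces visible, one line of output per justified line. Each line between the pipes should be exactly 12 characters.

Answer: |distance  or|
|happy     my|
|gentle      |
|address     |
|train  fruit|
|tired memory|
|will     all|
|moon golden |

Derivation:
Line 1: ['distance', 'or'] (min_width=11, slack=1)
Line 2: ['happy', 'my'] (min_width=8, slack=4)
Line 3: ['gentle'] (min_width=6, slack=6)
Line 4: ['address'] (min_width=7, slack=5)
Line 5: ['train', 'fruit'] (min_width=11, slack=1)
Line 6: ['tired', 'memory'] (min_width=12, slack=0)
Line 7: ['will', 'all'] (min_width=8, slack=4)
Line 8: ['moon', 'golden'] (min_width=11, slack=1)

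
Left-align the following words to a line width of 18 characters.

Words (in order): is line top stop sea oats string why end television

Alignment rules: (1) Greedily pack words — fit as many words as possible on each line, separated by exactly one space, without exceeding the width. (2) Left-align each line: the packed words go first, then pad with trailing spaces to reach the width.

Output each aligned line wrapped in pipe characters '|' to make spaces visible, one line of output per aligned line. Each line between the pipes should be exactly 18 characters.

Line 1: ['is', 'line', 'top', 'stop'] (min_width=16, slack=2)
Line 2: ['sea', 'oats', 'string'] (min_width=15, slack=3)
Line 3: ['why', 'end', 'television'] (min_width=18, slack=0)

Answer: |is line top stop  |
|sea oats string   |
|why end television|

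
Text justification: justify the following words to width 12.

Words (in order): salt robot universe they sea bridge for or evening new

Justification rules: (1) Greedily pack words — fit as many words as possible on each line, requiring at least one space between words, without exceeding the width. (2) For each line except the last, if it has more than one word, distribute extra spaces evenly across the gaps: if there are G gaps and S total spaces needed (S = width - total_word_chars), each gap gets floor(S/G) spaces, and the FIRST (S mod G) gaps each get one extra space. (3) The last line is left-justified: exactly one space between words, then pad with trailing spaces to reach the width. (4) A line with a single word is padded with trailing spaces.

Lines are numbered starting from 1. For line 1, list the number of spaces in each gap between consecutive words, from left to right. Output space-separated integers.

Answer: 3

Derivation:
Line 1: ['salt', 'robot'] (min_width=10, slack=2)
Line 2: ['universe'] (min_width=8, slack=4)
Line 3: ['they', 'sea'] (min_width=8, slack=4)
Line 4: ['bridge', 'for'] (min_width=10, slack=2)
Line 5: ['or', 'evening'] (min_width=10, slack=2)
Line 6: ['new'] (min_width=3, slack=9)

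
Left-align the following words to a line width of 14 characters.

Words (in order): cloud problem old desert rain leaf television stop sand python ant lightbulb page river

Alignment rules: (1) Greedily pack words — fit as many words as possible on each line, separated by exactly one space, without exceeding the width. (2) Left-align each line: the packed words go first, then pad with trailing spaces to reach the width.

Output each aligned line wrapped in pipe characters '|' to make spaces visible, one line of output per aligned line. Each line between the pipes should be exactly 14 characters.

Answer: |cloud problem |
|old desert    |
|rain leaf     |
|television    |
|stop sand     |
|python ant    |
|lightbulb page|
|river         |

Derivation:
Line 1: ['cloud', 'problem'] (min_width=13, slack=1)
Line 2: ['old', 'desert'] (min_width=10, slack=4)
Line 3: ['rain', 'leaf'] (min_width=9, slack=5)
Line 4: ['television'] (min_width=10, slack=4)
Line 5: ['stop', 'sand'] (min_width=9, slack=5)
Line 6: ['python', 'ant'] (min_width=10, slack=4)
Line 7: ['lightbulb', 'page'] (min_width=14, slack=0)
Line 8: ['river'] (min_width=5, slack=9)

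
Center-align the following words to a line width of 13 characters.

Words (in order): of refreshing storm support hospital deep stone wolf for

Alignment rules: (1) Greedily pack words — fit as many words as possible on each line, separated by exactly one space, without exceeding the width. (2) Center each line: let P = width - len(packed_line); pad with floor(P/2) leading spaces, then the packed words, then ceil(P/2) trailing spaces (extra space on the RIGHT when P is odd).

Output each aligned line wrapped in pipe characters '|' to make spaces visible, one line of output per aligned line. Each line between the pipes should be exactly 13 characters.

Line 1: ['of', 'refreshing'] (min_width=13, slack=0)
Line 2: ['storm', 'support'] (min_width=13, slack=0)
Line 3: ['hospital', 'deep'] (min_width=13, slack=0)
Line 4: ['stone', 'wolf'] (min_width=10, slack=3)
Line 5: ['for'] (min_width=3, slack=10)

Answer: |of refreshing|
|storm support|
|hospital deep|
| stone wolf  |
|     for     |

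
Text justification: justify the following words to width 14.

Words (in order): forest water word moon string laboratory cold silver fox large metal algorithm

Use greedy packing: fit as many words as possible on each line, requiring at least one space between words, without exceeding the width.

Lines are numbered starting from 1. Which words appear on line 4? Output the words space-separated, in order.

Answer: laboratory

Derivation:
Line 1: ['forest', 'water'] (min_width=12, slack=2)
Line 2: ['word', 'moon'] (min_width=9, slack=5)
Line 3: ['string'] (min_width=6, slack=8)
Line 4: ['laboratory'] (min_width=10, slack=4)
Line 5: ['cold', 'silver'] (min_width=11, slack=3)
Line 6: ['fox', 'large'] (min_width=9, slack=5)
Line 7: ['metal'] (min_width=5, slack=9)
Line 8: ['algorithm'] (min_width=9, slack=5)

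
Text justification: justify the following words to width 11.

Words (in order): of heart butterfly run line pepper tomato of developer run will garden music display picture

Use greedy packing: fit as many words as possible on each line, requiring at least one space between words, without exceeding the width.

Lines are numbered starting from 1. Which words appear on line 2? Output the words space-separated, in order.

Line 1: ['of', 'heart'] (min_width=8, slack=3)
Line 2: ['butterfly'] (min_width=9, slack=2)
Line 3: ['run', 'line'] (min_width=8, slack=3)
Line 4: ['pepper'] (min_width=6, slack=5)
Line 5: ['tomato', 'of'] (min_width=9, slack=2)
Line 6: ['developer'] (min_width=9, slack=2)
Line 7: ['run', 'will'] (min_width=8, slack=3)
Line 8: ['garden'] (min_width=6, slack=5)
Line 9: ['music'] (min_width=5, slack=6)
Line 10: ['display'] (min_width=7, slack=4)
Line 11: ['picture'] (min_width=7, slack=4)

Answer: butterfly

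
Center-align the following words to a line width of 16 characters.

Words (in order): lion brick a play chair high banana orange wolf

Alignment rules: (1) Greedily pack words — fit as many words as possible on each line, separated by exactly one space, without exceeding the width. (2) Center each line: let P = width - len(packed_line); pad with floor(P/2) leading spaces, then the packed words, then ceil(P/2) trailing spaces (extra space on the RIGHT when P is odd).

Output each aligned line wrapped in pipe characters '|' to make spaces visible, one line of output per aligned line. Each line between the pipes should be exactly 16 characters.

Line 1: ['lion', 'brick', 'a'] (min_width=12, slack=4)
Line 2: ['play', 'chair', 'high'] (min_width=15, slack=1)
Line 3: ['banana', 'orange'] (min_width=13, slack=3)
Line 4: ['wolf'] (min_width=4, slack=12)

Answer: |  lion brick a  |
|play chair high |
| banana orange  |
|      wolf      |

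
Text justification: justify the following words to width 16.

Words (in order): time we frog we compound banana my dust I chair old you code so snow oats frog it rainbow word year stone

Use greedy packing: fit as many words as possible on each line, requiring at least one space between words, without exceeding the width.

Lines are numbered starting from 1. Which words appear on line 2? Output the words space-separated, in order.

Line 1: ['time', 'we', 'frog', 'we'] (min_width=15, slack=1)
Line 2: ['compound', 'banana'] (min_width=15, slack=1)
Line 3: ['my', 'dust', 'I', 'chair'] (min_width=15, slack=1)
Line 4: ['old', 'you', 'code', 'so'] (min_width=15, slack=1)
Line 5: ['snow', 'oats', 'frog'] (min_width=14, slack=2)
Line 6: ['it', 'rainbow', 'word'] (min_width=15, slack=1)
Line 7: ['year', 'stone'] (min_width=10, slack=6)

Answer: compound banana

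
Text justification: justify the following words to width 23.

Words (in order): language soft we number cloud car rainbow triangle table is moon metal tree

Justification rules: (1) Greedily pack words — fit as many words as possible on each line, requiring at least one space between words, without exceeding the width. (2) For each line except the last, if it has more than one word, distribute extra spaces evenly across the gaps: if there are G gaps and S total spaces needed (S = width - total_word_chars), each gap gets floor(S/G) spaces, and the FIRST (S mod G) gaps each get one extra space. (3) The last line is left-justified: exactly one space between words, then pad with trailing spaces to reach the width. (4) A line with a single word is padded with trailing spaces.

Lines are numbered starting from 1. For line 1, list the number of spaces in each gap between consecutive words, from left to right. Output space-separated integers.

Answer: 1 1 1

Derivation:
Line 1: ['language', 'soft', 'we', 'number'] (min_width=23, slack=0)
Line 2: ['cloud', 'car', 'rainbow'] (min_width=17, slack=6)
Line 3: ['triangle', 'table', 'is', 'moon'] (min_width=22, slack=1)
Line 4: ['metal', 'tree'] (min_width=10, slack=13)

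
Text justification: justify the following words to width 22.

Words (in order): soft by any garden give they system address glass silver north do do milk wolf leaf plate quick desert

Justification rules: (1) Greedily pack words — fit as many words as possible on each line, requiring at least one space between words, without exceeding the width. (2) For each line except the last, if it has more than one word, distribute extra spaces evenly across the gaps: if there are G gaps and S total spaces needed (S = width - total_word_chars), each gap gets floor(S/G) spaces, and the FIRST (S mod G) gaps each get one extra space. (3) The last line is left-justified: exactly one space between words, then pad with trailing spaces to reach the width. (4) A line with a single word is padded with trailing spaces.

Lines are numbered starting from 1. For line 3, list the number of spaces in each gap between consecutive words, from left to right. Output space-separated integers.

Line 1: ['soft', 'by', 'any', 'garden'] (min_width=18, slack=4)
Line 2: ['give', 'they', 'system'] (min_width=16, slack=6)
Line 3: ['address', 'glass', 'silver'] (min_width=20, slack=2)
Line 4: ['north', 'do', 'do', 'milk', 'wolf'] (min_width=21, slack=1)
Line 5: ['leaf', 'plate', 'quick'] (min_width=16, slack=6)
Line 6: ['desert'] (min_width=6, slack=16)

Answer: 2 2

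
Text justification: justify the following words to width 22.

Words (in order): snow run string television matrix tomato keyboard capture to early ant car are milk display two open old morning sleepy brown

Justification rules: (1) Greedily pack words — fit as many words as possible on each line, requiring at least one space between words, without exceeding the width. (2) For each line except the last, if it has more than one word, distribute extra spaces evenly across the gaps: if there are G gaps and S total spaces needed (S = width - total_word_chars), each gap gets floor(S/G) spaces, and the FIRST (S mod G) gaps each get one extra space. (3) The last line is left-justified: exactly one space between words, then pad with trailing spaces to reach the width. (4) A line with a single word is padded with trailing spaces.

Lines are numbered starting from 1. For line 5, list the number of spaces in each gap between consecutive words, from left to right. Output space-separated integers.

Answer: 2 2 1

Derivation:
Line 1: ['snow', 'run', 'string'] (min_width=15, slack=7)
Line 2: ['television', 'matrix'] (min_width=17, slack=5)
Line 3: ['tomato', 'keyboard'] (min_width=15, slack=7)
Line 4: ['capture', 'to', 'early', 'ant'] (min_width=20, slack=2)
Line 5: ['car', 'are', 'milk', 'display'] (min_width=20, slack=2)
Line 6: ['two', 'open', 'old', 'morning'] (min_width=20, slack=2)
Line 7: ['sleepy', 'brown'] (min_width=12, slack=10)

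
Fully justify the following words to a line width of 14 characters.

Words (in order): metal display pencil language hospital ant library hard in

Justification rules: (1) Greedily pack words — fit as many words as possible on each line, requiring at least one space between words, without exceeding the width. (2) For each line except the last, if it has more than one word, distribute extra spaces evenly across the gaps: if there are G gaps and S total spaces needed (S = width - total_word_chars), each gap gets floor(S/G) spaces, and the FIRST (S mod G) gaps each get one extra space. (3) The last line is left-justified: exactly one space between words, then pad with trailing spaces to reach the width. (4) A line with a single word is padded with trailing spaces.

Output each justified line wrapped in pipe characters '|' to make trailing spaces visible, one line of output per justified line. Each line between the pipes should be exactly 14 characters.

Line 1: ['metal', 'display'] (min_width=13, slack=1)
Line 2: ['pencil'] (min_width=6, slack=8)
Line 3: ['language'] (min_width=8, slack=6)
Line 4: ['hospital', 'ant'] (min_width=12, slack=2)
Line 5: ['library', 'hard'] (min_width=12, slack=2)
Line 6: ['in'] (min_width=2, slack=12)

Answer: |metal  display|
|pencil        |
|language      |
|hospital   ant|
|library   hard|
|in            |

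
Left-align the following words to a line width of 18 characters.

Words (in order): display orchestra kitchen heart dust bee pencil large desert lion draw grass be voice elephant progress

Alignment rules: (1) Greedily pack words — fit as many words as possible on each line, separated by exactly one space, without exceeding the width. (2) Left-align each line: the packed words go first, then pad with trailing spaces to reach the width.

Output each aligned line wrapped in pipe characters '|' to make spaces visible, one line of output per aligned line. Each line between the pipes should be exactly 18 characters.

Line 1: ['display', 'orchestra'] (min_width=17, slack=1)
Line 2: ['kitchen', 'heart', 'dust'] (min_width=18, slack=0)
Line 3: ['bee', 'pencil', 'large'] (min_width=16, slack=2)
Line 4: ['desert', 'lion', 'draw'] (min_width=16, slack=2)
Line 5: ['grass', 'be', 'voice'] (min_width=14, slack=4)
Line 6: ['elephant', 'progress'] (min_width=17, slack=1)

Answer: |display orchestra |
|kitchen heart dust|
|bee pencil large  |
|desert lion draw  |
|grass be voice    |
|elephant progress |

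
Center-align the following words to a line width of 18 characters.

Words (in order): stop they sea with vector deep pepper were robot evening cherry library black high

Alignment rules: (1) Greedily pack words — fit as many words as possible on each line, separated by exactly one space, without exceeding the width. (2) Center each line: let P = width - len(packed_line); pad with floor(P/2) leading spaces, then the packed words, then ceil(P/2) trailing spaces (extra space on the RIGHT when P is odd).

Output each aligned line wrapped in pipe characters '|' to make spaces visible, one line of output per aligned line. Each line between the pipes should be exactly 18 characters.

Line 1: ['stop', 'they', 'sea', 'with'] (min_width=18, slack=0)
Line 2: ['vector', 'deep', 'pepper'] (min_width=18, slack=0)
Line 3: ['were', 'robot', 'evening'] (min_width=18, slack=0)
Line 4: ['cherry', 'library'] (min_width=14, slack=4)
Line 5: ['black', 'high'] (min_width=10, slack=8)

Answer: |stop they sea with|
|vector deep pepper|
|were robot evening|
|  cherry library  |
|    black high    |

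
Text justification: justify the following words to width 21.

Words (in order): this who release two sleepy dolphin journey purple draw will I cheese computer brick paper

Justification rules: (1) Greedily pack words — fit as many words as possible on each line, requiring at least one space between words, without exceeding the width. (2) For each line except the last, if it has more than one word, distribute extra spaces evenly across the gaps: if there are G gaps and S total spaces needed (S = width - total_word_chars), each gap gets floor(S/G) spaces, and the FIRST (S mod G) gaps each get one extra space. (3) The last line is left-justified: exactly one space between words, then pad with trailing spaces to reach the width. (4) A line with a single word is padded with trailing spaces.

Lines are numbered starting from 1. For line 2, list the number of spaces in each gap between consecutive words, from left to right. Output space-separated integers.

Line 1: ['this', 'who', 'release', 'two'] (min_width=20, slack=1)
Line 2: ['sleepy', 'dolphin'] (min_width=14, slack=7)
Line 3: ['journey', 'purple', 'draw'] (min_width=19, slack=2)
Line 4: ['will', 'I', 'cheese'] (min_width=13, slack=8)
Line 5: ['computer', 'brick', 'paper'] (min_width=20, slack=1)

Answer: 8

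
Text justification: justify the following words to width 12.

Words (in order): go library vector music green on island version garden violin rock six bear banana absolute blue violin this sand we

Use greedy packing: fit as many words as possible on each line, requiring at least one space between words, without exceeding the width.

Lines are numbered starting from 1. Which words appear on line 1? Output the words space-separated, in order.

Answer: go library

Derivation:
Line 1: ['go', 'library'] (min_width=10, slack=2)
Line 2: ['vector', 'music'] (min_width=12, slack=0)
Line 3: ['green', 'on'] (min_width=8, slack=4)
Line 4: ['island'] (min_width=6, slack=6)
Line 5: ['version'] (min_width=7, slack=5)
Line 6: ['garden'] (min_width=6, slack=6)
Line 7: ['violin', 'rock'] (min_width=11, slack=1)
Line 8: ['six', 'bear'] (min_width=8, slack=4)
Line 9: ['banana'] (min_width=6, slack=6)
Line 10: ['absolute'] (min_width=8, slack=4)
Line 11: ['blue', 'violin'] (min_width=11, slack=1)
Line 12: ['this', 'sand', 'we'] (min_width=12, slack=0)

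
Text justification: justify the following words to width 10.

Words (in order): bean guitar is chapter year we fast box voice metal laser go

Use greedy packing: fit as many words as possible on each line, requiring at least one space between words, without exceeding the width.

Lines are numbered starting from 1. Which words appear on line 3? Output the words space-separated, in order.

Answer: chapter

Derivation:
Line 1: ['bean'] (min_width=4, slack=6)
Line 2: ['guitar', 'is'] (min_width=9, slack=1)
Line 3: ['chapter'] (min_width=7, slack=3)
Line 4: ['year', 'we'] (min_width=7, slack=3)
Line 5: ['fast', 'box'] (min_width=8, slack=2)
Line 6: ['voice'] (min_width=5, slack=5)
Line 7: ['metal'] (min_width=5, slack=5)
Line 8: ['laser', 'go'] (min_width=8, slack=2)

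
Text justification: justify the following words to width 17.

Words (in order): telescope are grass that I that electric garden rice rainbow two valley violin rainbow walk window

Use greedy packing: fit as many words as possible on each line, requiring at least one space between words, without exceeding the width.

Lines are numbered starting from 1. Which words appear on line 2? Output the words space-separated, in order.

Answer: grass that I that

Derivation:
Line 1: ['telescope', 'are'] (min_width=13, slack=4)
Line 2: ['grass', 'that', 'I', 'that'] (min_width=17, slack=0)
Line 3: ['electric', 'garden'] (min_width=15, slack=2)
Line 4: ['rice', 'rainbow', 'two'] (min_width=16, slack=1)
Line 5: ['valley', 'violin'] (min_width=13, slack=4)
Line 6: ['rainbow', 'walk'] (min_width=12, slack=5)
Line 7: ['window'] (min_width=6, slack=11)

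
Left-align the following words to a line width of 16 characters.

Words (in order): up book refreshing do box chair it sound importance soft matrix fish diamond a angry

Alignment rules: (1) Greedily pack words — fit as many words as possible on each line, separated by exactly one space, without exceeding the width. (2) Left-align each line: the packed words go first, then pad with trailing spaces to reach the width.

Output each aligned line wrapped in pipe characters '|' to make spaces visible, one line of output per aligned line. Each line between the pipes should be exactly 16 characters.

Answer: |up book         |
|refreshing do   |
|box chair it    |
|sound importance|
|soft matrix fish|
|diamond a angry |

Derivation:
Line 1: ['up', 'book'] (min_width=7, slack=9)
Line 2: ['refreshing', 'do'] (min_width=13, slack=3)
Line 3: ['box', 'chair', 'it'] (min_width=12, slack=4)
Line 4: ['sound', 'importance'] (min_width=16, slack=0)
Line 5: ['soft', 'matrix', 'fish'] (min_width=16, slack=0)
Line 6: ['diamond', 'a', 'angry'] (min_width=15, slack=1)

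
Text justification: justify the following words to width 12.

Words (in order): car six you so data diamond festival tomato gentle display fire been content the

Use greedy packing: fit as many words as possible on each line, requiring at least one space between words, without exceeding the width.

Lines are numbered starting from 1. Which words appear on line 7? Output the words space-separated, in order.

Line 1: ['car', 'six', 'you'] (min_width=11, slack=1)
Line 2: ['so', 'data'] (min_width=7, slack=5)
Line 3: ['diamond'] (min_width=7, slack=5)
Line 4: ['festival'] (min_width=8, slack=4)
Line 5: ['tomato'] (min_width=6, slack=6)
Line 6: ['gentle'] (min_width=6, slack=6)
Line 7: ['display', 'fire'] (min_width=12, slack=0)
Line 8: ['been', 'content'] (min_width=12, slack=0)
Line 9: ['the'] (min_width=3, slack=9)

Answer: display fire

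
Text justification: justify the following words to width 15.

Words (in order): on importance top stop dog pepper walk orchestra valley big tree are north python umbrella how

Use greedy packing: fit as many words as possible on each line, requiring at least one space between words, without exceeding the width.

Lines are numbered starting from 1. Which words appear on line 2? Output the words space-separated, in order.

Answer: top stop dog

Derivation:
Line 1: ['on', 'importance'] (min_width=13, slack=2)
Line 2: ['top', 'stop', 'dog'] (min_width=12, slack=3)
Line 3: ['pepper', 'walk'] (min_width=11, slack=4)
Line 4: ['orchestra'] (min_width=9, slack=6)
Line 5: ['valley', 'big', 'tree'] (min_width=15, slack=0)
Line 6: ['are', 'north'] (min_width=9, slack=6)
Line 7: ['python', 'umbrella'] (min_width=15, slack=0)
Line 8: ['how'] (min_width=3, slack=12)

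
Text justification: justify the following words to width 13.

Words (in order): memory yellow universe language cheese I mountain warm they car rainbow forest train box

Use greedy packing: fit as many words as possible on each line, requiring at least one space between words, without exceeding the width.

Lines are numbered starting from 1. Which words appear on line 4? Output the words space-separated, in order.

Line 1: ['memory', 'yellow'] (min_width=13, slack=0)
Line 2: ['universe'] (min_width=8, slack=5)
Line 3: ['language'] (min_width=8, slack=5)
Line 4: ['cheese', 'I'] (min_width=8, slack=5)
Line 5: ['mountain', 'warm'] (min_width=13, slack=0)
Line 6: ['they', 'car'] (min_width=8, slack=5)
Line 7: ['rainbow'] (min_width=7, slack=6)
Line 8: ['forest', 'train'] (min_width=12, slack=1)
Line 9: ['box'] (min_width=3, slack=10)

Answer: cheese I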